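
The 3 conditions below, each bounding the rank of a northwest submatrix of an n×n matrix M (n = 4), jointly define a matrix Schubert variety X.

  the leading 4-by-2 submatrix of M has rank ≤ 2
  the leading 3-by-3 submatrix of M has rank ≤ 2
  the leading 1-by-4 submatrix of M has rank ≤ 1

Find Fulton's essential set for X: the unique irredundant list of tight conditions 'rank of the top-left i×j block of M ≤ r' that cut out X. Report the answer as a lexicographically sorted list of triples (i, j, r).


The tightest implied rank at each (i,j), from the 3 conditions:

  R[1]: 1, 1, 1, 1
  R[2]: 1, 2, 2, 2
  R[3]: 1, 2, 2, 3
  R[4]: 1, 2, 3, 4

reading off 1-entries of Δ²R: w = (1, 2, 4, 3).

Rothe diagram D(w) (1 cell), 1 SE-corner (essential condition):

[(3, 3, 2)]


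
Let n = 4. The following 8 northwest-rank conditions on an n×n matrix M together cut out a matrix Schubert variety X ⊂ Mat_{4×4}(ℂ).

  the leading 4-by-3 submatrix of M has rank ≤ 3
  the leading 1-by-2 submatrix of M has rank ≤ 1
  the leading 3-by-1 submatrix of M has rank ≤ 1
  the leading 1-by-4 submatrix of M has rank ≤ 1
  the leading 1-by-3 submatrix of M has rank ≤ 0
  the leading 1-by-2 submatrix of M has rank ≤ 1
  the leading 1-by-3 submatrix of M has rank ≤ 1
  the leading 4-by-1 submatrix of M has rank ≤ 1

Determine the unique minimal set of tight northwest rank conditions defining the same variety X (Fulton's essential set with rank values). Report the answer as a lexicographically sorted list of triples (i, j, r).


Propagating the 8 rank bounds to every northwest block:

  R[1]: 0 | 0 | 0 | 1
  R[2]: 1 | 1 | 1 | 2
  R[3]: 1 | 2 | 2 | 3
  R[4]: 1 | 2 | 3 | 4

reading off 1-entries of Δ²R: w = (4, 1, 2, 3).

|D(w)|=3, |Ess(w)|=1:

[(1, 3, 0)]


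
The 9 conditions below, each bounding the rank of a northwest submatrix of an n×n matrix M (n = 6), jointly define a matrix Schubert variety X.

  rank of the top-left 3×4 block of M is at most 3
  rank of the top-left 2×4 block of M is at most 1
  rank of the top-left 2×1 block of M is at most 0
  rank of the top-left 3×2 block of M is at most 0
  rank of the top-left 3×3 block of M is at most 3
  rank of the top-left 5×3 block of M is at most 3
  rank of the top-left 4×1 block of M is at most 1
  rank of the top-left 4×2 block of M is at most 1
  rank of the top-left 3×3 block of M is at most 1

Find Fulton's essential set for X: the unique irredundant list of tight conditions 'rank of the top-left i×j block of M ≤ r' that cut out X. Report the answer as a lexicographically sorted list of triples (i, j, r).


Recovering R(i,j) via the rank-extension bound from the 9 conditions:

  i=1: 0 0 1 1 1 1
  i=2: 0 0 1 1 2 2
  i=3: 0 0 1 2 3 3
  i=4: 1 1 2 3 4 4
  i=5: 1 2 3 4 5 5
  i=6: 1 2 3 4 5 6

the unique w with this rank table is (3, 5, 4, 1, 2, 6).

Rothe diagram D(w) (7 cells), 2 SE-corners (essential conditions):

[(2, 4, 1), (3, 2, 0)]


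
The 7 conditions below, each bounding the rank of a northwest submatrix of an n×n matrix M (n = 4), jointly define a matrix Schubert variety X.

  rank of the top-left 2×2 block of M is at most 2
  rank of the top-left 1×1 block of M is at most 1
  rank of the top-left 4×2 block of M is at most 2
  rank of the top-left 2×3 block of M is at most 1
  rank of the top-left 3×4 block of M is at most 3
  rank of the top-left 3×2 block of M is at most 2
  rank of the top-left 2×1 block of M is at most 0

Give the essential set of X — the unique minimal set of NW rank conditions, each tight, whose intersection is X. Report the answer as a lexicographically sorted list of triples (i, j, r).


Reconstructing r_w from the 7 given conditions:

  R[1]: 0 1 1 1
  R[2]: 0 1 1 2
  R[3]: 1 2 2 3
  R[4]: 1 2 3 4

hence w(1..4) = (2, 4, 1, 3).

|D(w)|=3, |Ess(w)|=2:

[(2, 1, 0), (2, 3, 1)]


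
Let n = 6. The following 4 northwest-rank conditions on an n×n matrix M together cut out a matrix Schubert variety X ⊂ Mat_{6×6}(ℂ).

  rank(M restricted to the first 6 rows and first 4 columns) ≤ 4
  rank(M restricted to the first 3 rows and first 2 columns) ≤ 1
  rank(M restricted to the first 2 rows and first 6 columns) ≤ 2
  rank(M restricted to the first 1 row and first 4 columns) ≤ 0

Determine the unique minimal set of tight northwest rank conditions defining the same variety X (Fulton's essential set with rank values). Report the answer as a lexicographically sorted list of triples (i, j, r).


Recovering R(i,j) via the rank-extension bound from the 4 conditions:

  row 1: 0 0 0 0 1 1
  row 2: 1 1 1 1 2 2
  row 3: 1 1 2 2 3 3
  row 4: 1 2 3 3 4 4
  row 5: 1 2 3 4 5 5
  row 6: 1 2 3 4 5 6

the unique w with this rank table is (5, 1, 3, 2, 4, 6).

|D(w)|=5, |Ess(w)|=2:

[(1, 4, 0), (3, 2, 1)]


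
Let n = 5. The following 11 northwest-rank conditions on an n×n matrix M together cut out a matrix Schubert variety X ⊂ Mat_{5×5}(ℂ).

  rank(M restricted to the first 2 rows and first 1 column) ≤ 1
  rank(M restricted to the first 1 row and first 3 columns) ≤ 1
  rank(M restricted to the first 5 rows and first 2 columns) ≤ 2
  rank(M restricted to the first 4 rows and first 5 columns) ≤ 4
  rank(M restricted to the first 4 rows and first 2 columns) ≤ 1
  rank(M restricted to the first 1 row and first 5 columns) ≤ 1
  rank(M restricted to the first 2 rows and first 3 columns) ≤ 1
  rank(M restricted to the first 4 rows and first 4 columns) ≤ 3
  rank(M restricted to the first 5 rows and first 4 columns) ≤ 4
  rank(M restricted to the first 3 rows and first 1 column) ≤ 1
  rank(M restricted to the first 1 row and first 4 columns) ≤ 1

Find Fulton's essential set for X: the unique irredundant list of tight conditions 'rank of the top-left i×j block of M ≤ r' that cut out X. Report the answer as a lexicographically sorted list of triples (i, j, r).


Propagating the 11 rank bounds to every northwest block:

  1 | 1 | 1 | 1 | 1
  1 | 1 | 1 | 2 | 2
  1 | 1 | 2 | 3 | 3
  1 | 1 | 2 | 3 | 4
  1 | 2 | 3 | 4 | 5

the unique w with this rank table is (1, 4, 3, 5, 2).

Rothe diagram D(w) (4 cells), 2 SE-corners (essential conditions):

[(2, 3, 1), (4, 2, 1)]


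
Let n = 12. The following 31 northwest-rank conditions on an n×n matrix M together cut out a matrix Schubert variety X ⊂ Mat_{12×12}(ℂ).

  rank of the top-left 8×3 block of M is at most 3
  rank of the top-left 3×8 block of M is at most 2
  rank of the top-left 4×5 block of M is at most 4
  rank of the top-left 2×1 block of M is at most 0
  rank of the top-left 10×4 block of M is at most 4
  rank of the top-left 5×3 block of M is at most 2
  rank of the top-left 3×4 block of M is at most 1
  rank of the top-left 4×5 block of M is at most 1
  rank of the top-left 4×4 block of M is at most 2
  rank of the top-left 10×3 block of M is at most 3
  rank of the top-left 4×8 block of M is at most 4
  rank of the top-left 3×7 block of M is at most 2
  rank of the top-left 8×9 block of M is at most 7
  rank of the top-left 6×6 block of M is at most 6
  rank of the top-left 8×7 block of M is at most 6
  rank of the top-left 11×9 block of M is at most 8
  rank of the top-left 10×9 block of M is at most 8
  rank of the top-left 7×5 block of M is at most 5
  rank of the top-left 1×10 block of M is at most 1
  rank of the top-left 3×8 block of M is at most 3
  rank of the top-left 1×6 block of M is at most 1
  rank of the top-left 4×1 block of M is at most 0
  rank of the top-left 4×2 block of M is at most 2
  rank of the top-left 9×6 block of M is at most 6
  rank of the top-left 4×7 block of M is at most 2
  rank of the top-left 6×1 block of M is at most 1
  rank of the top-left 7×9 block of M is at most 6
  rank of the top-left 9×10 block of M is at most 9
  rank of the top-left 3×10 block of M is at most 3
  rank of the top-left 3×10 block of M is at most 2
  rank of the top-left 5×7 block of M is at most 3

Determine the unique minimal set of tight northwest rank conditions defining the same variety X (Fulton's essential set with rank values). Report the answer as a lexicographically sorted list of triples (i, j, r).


Recovering R(i,j) via the rank-extension bound from the 31 conditions:

  row 1: 0, 1, 1, 1, 1, 1, 1, 1, 1, 1, 1, 1
  row 2: 0, 1, 1, 1, 1, 2, 2, 2, 2, 2, 2, 2
  row 3: 0, 1, 1, 1, 1, 2, 2, 2, 2, 2, 3, 3
  row 4: 0, 1, 1, 1, 1, 2, 2, 3, 3, 3, 4, 4
  row 5: 1, 2, 2, 2, 2, 3, 3, 4, 4, 4, 5, 5
  row 6: 1, 2, 3, 3, 3, 4, 4, 5, 5, 5, 6, 6
  row 7: 1, 2, 3, 4, 4, 5, 5, 6, 6, 6, 7, 7
  row 8: 1, 2, 3, 4, 5, 6, 6, 7, 7, 7, 8, 8
  row 9: 1, 2, 3, 4, 5, 6, 7, 8, 8, 8, 9, 9
  row 10: 1, 2, 3, 4, 5, 6, 7, 8, 8, 9, 10, 10
  row 11: 1, 2, 3, 4, 5, 6, 7, 8, 8, 9, 10, 11
  row 12: 1, 2, 3, 4, 5, 6, 7, 8, 9, 10, 11, 12

hence w(1..12) = (2, 6, 11, 8, 1, 3, 4, 5, 7, 10, 12, 9).

ℓ(w)=20; the 5 essential cells (i,j,r):

[(3, 10, 2), (4, 1, 0), (4, 5, 1), (4, 7, 2), (11, 9, 8)]


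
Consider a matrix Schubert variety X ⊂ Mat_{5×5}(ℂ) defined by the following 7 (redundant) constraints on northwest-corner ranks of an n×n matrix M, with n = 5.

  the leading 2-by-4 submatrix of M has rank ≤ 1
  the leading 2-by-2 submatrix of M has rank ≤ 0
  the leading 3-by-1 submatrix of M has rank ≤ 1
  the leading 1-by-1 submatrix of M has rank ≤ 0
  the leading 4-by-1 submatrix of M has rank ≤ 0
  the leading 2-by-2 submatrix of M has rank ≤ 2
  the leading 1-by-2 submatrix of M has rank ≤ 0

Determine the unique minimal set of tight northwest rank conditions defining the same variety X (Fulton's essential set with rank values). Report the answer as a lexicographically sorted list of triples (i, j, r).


Rank table r_w(5×5) implied by the 7 constraints:

  i=1: 0 0 1 1 1
  i=2: 0 0 1 1 2
  i=3: 0 1 2 2 3
  i=4: 0 1 2 3 4
  i=5: 1 2 3 4 5

second differences of R give the permutation w = (3, 5, 2, 4, 1).

Rothe diagram D(w) (7 cells), 3 SE-corners (essential conditions):

[(2, 2, 0), (2, 4, 1), (4, 1, 0)]


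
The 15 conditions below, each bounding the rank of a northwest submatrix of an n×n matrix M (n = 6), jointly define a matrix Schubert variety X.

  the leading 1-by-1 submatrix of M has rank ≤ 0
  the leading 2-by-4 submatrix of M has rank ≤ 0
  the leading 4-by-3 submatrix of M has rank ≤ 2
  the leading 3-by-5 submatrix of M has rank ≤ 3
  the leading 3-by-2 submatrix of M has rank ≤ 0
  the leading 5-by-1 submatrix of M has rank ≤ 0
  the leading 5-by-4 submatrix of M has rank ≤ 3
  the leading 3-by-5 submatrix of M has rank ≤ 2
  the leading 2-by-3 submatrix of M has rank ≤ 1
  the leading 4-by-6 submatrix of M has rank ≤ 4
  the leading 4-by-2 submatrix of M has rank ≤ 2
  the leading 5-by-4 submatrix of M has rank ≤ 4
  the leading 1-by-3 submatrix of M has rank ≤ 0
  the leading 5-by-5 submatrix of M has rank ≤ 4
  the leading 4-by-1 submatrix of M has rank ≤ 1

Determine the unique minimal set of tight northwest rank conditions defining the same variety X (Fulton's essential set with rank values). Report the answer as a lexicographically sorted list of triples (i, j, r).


Computing R[i][j] = min implied NW-rank bound (n=6, 15 conditions):

  i=1: 0  0  0  0  1  1
  i=2: 0  0  0  0  1  2
  i=3: 0  0  1  1  2  3
  i=4: 0  1  2  2  3  4
  i=5: 0  1  2  3  4  5
  i=6: 1  2  3  4  5  6

the unique w with this rank table is (5, 6, 3, 2, 4, 1).

3 SE-corners of the 12-cell Rothe diagram give Ess(w):

[(2, 4, 0), (3, 2, 0), (5, 1, 0)]


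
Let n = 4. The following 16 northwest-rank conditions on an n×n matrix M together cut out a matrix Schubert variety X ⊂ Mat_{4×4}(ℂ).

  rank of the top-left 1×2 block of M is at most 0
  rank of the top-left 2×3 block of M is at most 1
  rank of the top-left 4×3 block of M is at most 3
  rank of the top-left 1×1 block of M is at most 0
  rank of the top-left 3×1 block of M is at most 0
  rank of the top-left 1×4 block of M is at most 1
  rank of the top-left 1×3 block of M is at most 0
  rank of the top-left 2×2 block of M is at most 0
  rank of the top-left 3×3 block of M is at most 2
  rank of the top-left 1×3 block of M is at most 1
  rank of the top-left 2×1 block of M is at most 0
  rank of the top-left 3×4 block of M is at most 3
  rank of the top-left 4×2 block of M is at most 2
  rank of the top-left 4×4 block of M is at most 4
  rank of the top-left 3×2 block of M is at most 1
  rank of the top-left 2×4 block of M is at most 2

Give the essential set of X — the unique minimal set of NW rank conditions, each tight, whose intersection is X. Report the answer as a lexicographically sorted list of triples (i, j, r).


Computing R[i][j] = min implied NW-rank bound (n=4, 16 conditions):

  i=1: 0, 0, 0, 1
  i=2: 0, 0, 1, 2
  i=3: 0, 1, 2, 3
  i=4: 1, 2, 3, 4

so w = (4, 3, 2, 1).

3 SE-corners of the 6-cell Rothe diagram give Ess(w):

[(1, 3, 0), (2, 2, 0), (3, 1, 0)]


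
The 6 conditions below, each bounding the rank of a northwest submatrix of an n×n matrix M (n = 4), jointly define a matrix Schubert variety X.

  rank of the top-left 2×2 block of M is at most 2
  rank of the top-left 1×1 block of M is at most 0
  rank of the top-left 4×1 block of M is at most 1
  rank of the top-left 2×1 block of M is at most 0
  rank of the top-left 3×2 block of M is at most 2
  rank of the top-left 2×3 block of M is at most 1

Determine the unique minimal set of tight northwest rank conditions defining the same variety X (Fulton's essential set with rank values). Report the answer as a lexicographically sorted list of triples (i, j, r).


Rank table r_w(4×4) implied by the 6 constraints:

  R[1]: 0 | 1 | 1 | 1
  R[2]: 0 | 1 | 1 | 2
  R[3]: 1 | 2 | 2 | 3
  R[4]: 1 | 2 | 3 | 4

the unique w with this rank table is (2, 4, 1, 3).

2 SE-corners of the 3-cell Rothe diagram give Ess(w):

[(2, 1, 0), (2, 3, 1)]


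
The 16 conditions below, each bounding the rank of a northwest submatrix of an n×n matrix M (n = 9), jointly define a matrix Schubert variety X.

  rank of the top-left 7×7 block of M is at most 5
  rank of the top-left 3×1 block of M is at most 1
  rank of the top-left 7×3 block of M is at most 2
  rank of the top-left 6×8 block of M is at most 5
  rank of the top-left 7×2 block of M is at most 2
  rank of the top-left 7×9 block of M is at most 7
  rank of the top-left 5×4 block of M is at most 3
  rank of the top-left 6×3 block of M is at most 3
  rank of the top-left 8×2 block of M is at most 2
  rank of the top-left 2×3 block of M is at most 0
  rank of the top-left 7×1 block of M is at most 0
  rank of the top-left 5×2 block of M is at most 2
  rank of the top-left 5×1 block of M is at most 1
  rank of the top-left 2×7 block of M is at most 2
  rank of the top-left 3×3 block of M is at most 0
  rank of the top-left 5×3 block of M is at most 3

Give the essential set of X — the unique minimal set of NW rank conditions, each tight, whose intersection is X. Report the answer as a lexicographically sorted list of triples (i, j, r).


Propagating the 16 rank bounds to every northwest block:

  i=1: 0, 0, 0, 1, 1, 1, 1, 1, 1
  i=2: 0, 0, 0, 1, 2, 2, 2, 2, 2
  i=3: 0, 0, 0, 1, 2, 3, 3, 3, 3
  i=4: 0, 1, 1, 2, 3, 4, 4, 4, 4
  i=5: 0, 1, 2, 3, 4, 5, 5, 5, 5
  i=6: 0, 1, 2, 3, 4, 5, 5, 5, 6
  i=7: 0, 1, 2, 3, 4, 5, 5, 6, 7
  i=8: 1, 2, 3, 4, 5, 6, 6, 7, 8
  i=9: 1, 2, 3, 4, 5, 6, 7, 8, 9

giving w = (4, 5, 6, 2, 3, 9, 8, 1, 7) via Δ²R.

|D(w)|=16, |Ess(w)|=4:

[(3, 3, 0), (6, 8, 5), (7, 1, 0), (7, 7, 5)]


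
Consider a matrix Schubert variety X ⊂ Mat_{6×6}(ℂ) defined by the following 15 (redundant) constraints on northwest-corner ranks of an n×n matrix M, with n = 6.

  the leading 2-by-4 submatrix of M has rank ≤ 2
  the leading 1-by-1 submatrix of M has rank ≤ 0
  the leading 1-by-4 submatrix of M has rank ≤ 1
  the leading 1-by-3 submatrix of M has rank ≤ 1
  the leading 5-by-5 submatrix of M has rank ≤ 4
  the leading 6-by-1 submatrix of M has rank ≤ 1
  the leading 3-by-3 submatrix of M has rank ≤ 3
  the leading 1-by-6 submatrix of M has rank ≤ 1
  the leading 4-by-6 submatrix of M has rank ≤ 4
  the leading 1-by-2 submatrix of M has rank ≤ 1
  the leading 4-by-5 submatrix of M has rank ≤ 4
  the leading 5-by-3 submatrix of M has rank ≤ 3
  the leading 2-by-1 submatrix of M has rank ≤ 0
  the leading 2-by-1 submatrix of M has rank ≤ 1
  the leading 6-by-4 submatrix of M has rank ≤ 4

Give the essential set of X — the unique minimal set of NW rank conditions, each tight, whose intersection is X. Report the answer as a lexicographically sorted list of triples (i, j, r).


Reconstructing r_w from the 15 given conditions:

  0 1 1 1 1 1
  0 1 2 2 2 2
  1 2 3 3 3 3
  1 2 3 4 4 4
  1 2 3 4 4 5
  1 2 3 4 5 6

hence w(1..6) = (2, 3, 1, 4, 6, 5).

2 SE-corners of the 3-cell Rothe diagram give Ess(w):

[(2, 1, 0), (5, 5, 4)]


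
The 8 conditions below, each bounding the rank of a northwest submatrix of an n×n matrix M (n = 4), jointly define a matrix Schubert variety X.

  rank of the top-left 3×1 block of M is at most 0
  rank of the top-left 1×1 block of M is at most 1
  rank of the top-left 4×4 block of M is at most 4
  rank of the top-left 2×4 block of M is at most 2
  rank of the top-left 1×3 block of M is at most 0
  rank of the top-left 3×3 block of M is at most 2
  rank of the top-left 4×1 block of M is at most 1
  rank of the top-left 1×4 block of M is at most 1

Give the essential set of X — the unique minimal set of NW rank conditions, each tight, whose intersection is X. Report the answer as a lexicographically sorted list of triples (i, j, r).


Propagating the 8 rank bounds to every northwest block:

  R[1]: 0  0  0  1
  R[2]: 0  1  1  2
  R[3]: 0  1  2  3
  R[4]: 1  2  3  4

second differences of R give the permutation w = (4, 2, 3, 1).

|D(w)|=5, |Ess(w)|=2:

[(1, 3, 0), (3, 1, 0)]


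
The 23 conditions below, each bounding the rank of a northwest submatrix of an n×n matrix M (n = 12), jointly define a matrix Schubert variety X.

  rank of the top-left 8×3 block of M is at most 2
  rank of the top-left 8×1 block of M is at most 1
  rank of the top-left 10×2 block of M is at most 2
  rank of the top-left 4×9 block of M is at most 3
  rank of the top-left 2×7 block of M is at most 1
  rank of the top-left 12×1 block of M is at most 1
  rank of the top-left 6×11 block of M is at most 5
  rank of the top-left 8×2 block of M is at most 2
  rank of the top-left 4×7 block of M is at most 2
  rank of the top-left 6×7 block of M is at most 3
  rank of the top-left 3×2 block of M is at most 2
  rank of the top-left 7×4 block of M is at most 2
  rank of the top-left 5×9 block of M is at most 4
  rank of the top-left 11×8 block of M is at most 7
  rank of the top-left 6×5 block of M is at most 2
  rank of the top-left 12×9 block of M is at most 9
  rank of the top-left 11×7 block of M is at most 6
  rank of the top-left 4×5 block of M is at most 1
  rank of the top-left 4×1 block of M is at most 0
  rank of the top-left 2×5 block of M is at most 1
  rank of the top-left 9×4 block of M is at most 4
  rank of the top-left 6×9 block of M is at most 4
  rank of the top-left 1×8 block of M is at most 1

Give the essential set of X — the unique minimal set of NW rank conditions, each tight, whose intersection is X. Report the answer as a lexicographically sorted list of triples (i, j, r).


Rank table r_w(12×12) implied by the 23 constraints:

  R[1]: 0, 1, 1, 1, 1, 1, 1, 1, 1, 1, 1, 1
  R[2]: 0, 1, 1, 1, 1, 1, 1, 2, 2, 2, 2, 2
  R[3]: 0, 1, 1, 1, 1, 2, 2, 3, 3, 3, 3, 3
  R[4]: 0, 1, 1, 1, 1, 2, 2, 3, 3, 4, 4, 4
  R[5]: 1, 2, 2, 2, 2, 3, 3, 4, 4, 5, 5, 5
  R[6]: 1, 2, 2, 2, 2, 3, 3, 4, 4, 5, 5, 6
  R[7]: 1, 2, 2, 2, 3, 4, 4, 5, 5, 6, 6, 7
  R[8]: 1, 2, 2, 3, 4, 5, 5, 6, 6, 7, 7, 8
  R[9]: 1, 2, 3, 4, 5, 6, 6, 7, 7, 8, 8, 9
  R[10]: 1, 2, 3, 4, 5, 6, 6, 7, 8, 9, 9, 10
  R[11]: 1, 2, 3, 4, 5, 6, 6, 7, 8, 9, 10, 11
  R[12]: 1, 2, 3, 4, 5, 6, 7, 8, 9, 10, 11, 12

hence w(1..12) = (2, 8, 6, 10, 1, 12, 5, 4, 3, 9, 11, 7).

ℓ(w)=28; the 12 essential cells (i,j,r):

[(2, 7, 1), (4, 1, 0), (4, 5, 1), (4, 7, 2), (4, 9, 3), (6, 5, 2), (6, 7, 3), (6, 9, 4), (6, 11, 5), (7, 4, 2), (8, 3, 2), (11, 7, 6)]


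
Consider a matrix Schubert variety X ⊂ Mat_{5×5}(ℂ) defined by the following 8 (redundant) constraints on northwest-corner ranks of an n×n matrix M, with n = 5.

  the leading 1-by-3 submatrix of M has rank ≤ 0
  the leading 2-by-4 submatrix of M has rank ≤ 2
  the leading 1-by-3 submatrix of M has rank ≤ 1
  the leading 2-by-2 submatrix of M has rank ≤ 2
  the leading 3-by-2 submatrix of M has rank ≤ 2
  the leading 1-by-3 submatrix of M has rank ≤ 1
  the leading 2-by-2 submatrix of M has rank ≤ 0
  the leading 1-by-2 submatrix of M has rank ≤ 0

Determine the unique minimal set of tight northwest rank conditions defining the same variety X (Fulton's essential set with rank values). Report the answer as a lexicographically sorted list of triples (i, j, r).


Propagating the 8 rank bounds to every northwest block:

  i=1: 0  0  0  1  1
  i=2: 0  0  1  2  2
  i=3: 1  1  2  3  3
  i=4: 1  2  3  4  4
  i=5: 1  2  3  4  5

hence w(1..5) = (4, 3, 1, 2, 5).

Rothe diagram D(w) (5 cells), 2 SE-corners (essential conditions):

[(1, 3, 0), (2, 2, 0)]


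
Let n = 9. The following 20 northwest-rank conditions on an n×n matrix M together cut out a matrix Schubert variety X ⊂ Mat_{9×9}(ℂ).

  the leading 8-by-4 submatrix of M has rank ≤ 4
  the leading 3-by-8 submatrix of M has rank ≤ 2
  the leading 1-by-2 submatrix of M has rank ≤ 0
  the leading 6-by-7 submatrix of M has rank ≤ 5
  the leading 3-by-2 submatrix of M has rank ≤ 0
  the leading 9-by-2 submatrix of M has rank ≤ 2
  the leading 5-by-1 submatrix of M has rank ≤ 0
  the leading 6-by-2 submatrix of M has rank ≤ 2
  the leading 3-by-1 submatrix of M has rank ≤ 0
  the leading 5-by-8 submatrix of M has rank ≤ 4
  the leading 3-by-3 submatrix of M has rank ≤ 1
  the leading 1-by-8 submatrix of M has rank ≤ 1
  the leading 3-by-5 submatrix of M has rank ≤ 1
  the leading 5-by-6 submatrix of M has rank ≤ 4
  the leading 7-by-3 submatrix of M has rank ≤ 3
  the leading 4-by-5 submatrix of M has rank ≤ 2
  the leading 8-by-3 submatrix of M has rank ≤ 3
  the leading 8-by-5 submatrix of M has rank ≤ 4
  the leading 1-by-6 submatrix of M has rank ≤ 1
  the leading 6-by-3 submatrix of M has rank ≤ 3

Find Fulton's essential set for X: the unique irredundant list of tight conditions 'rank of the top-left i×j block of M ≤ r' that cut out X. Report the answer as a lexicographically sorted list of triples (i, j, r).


Rank table r_w(9×9) implied by the 20 constraints:

  0 0 1 1 1 1 1 1 1
  0 0 1 1 1 2 2 2 2
  0 0 1 1 1 2 2 2 3
  0 1 2 2 2 3 3 3 4
  0 1 2 3 3 4 4 4 5
  1 2 3 4 4 5 5 5 6
  1 2 3 4 4 5 6 6 7
  1 2 3 4 4 5 6 7 8
  1 2 3 4 5 6 7 8 9

hence w(1..9) = (3, 6, 9, 2, 4, 1, 7, 8, 5).

ℓ(w)=16; the 5 essential cells (i,j,r):

[(3, 2, 0), (3, 5, 1), (3, 8, 2), (5, 1, 0), (8, 5, 4)]


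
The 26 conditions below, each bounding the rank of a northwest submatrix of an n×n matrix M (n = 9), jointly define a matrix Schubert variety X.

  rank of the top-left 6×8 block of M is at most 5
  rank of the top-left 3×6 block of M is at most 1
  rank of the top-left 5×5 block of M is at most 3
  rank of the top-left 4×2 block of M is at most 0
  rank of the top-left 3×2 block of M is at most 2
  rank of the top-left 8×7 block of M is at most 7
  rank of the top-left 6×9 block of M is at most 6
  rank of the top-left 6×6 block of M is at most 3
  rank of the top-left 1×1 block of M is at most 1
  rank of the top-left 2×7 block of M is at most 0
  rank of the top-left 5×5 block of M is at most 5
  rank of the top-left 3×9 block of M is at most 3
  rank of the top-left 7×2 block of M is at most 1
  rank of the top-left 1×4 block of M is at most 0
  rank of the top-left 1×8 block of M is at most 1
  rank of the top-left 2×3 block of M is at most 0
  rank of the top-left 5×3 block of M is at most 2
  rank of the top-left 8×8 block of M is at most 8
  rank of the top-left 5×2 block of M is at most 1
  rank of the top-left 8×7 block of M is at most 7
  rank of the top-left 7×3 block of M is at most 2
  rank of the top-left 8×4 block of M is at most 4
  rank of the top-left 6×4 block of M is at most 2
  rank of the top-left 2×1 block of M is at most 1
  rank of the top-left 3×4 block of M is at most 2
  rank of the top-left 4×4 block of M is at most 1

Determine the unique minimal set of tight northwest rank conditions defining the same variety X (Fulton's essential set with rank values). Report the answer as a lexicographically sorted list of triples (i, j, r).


Computing R[i][j] = min implied NW-rank bound (n=9, 26 conditions):

  i=1: 0, 0, 0, 0, 0, 0, 0, 1, 1
  i=2: 0, 0, 0, 0, 0, 0, 0, 1, 2
  i=3: 0, 0, 1, 1, 1, 1, 1, 2, 3
  i=4: 0, 0, 1, 1, 2, 2, 2, 3, 4
  i=5: 1, 1, 2, 2, 3, 3, 3, 4, 5
  i=6: 1, 1, 2, 2, 3, 3, 4, 5, 6
  i=7: 1, 1, 2, 3, 4, 4, 5, 6, 7
  i=8: 1, 2, 3, 4, 5, 5, 6, 7, 8
  i=9: 1, 2, 3, 4, 5, 6, 7, 8, 9

second differences of R give the permutation w = (8, 9, 3, 5, 1, 7, 4, 2, 6).

ℓ(w)=23; the 6 essential cells (i,j,r):

[(2, 7, 0), (4, 2, 0), (4, 4, 1), (6, 4, 2), (6, 6, 3), (7, 2, 1)]


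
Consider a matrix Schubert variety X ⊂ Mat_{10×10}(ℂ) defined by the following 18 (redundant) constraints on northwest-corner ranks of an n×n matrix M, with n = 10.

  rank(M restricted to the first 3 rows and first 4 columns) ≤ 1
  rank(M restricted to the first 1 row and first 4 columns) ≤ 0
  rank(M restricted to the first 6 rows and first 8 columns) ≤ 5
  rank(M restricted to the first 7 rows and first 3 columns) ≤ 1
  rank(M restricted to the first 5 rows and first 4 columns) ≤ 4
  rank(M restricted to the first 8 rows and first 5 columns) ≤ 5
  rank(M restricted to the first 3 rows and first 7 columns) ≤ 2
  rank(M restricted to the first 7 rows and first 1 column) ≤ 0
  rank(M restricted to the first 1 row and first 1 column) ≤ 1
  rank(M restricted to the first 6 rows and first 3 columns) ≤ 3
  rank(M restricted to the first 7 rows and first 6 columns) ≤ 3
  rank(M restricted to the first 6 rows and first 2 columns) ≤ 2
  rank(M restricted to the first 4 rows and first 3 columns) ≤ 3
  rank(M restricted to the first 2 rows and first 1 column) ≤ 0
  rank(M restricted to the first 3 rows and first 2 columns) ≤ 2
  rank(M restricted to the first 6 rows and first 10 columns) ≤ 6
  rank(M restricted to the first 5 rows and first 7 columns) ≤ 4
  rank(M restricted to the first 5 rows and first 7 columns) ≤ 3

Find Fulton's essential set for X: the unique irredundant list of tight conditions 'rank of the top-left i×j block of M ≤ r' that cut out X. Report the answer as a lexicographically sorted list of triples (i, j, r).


The tightest implied rank at each (i,j), from the 18 conditions:

  row 1: 0 0 0 0 1 1 1 1 1 1
  row 2: 0 1 1 1 2 2 2 2 2 2
  row 3: 0 1 1 1 2 2 2 3 3 3
  row 4: 0 1 1 2 3 3 3 4 4 4
  row 5: 0 1 1 2 3 3 3 4 5 5
  row 6: 0 1 1 2 3 3 4 5 6 6
  row 7: 0 1 1 2 3 3 4 5 6 7
  row 8: 1 2 2 3 4 4 5 6 7 8
  row 9: 1 2 3 4 5 5 6 7 8 9
  row 10: 1 2 3 4 5 6 7 8 9 10

reading off 1-entries of Δ²R: w = (5, 2, 8, 4, 9, 7, 10, 1, 3, 6).

Fulton essential set (7 of the 22 Rothe cells):

[(1, 4, 0), (3, 4, 1), (3, 7, 2), (5, 7, 3), (7, 1, 0), (7, 3, 1), (7, 6, 3)]


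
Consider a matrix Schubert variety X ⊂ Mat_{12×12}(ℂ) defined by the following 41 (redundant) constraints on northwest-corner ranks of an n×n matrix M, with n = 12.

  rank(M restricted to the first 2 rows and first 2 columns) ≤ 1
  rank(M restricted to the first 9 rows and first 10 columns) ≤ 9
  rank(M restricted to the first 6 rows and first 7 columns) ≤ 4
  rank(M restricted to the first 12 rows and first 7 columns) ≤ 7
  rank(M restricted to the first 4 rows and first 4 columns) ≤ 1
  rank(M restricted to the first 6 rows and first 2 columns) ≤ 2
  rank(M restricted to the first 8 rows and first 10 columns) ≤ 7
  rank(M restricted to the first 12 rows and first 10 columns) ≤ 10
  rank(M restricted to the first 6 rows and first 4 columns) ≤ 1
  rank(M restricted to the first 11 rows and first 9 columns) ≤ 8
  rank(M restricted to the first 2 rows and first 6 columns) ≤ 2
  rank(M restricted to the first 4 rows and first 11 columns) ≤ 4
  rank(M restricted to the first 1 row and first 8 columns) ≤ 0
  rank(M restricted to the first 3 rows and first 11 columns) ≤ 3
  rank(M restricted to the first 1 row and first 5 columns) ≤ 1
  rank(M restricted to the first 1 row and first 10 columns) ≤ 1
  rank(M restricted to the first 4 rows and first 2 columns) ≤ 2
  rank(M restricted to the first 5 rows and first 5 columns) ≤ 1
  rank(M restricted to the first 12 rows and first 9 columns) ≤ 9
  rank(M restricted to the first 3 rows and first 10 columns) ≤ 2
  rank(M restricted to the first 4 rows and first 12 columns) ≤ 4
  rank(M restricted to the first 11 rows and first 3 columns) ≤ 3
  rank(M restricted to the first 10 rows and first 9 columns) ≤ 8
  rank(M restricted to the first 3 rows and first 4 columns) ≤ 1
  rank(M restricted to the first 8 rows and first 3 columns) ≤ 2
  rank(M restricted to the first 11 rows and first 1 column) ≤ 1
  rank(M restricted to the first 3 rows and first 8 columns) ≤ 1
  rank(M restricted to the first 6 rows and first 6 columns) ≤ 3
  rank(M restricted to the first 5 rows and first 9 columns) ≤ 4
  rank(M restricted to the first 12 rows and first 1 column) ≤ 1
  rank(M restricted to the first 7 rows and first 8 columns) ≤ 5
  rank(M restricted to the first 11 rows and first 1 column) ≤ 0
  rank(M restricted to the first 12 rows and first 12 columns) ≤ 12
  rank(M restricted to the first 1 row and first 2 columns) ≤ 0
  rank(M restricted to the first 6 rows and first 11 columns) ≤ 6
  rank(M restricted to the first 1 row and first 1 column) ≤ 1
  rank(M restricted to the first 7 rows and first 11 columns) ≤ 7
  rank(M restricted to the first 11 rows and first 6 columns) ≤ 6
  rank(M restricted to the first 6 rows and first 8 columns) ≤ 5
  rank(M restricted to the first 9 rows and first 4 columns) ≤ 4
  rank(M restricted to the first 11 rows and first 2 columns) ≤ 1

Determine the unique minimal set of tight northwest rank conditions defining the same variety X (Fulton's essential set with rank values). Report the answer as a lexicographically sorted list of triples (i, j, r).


Computing R[i][j] = min implied NW-rank bound (n=12, 41 conditions):

  0 | 0 | 0 | 0 | 0 | 0 | 0 | 0 | 1 | 1 | 1 | 1
  0 | 1 | 1 | 1 | 1 | 1 | 1 | 1 | 2 | 2 | 2 | 2
  0 | 1 | 1 | 1 | 1 | 1 | 1 | 1 | 2 | 2 | 3 | 3
  0 | 1 | 1 | 1 | 1 | 2 | 2 | 2 | 3 | 3 | 4 | 4
  0 | 1 | 1 | 1 | 1 | 2 | 3 | 3 | 4 | 4 | 5 | 5
  0 | 1 | 1 | 1 | 2 | 3 | 4 | 4 | 5 | 5 | 6 | 6
  0 | 1 | 2 | 2 | 3 | 4 | 5 | 5 | 6 | 6 | 7 | 7
  0 | 1 | 2 | 3 | 4 | 5 | 6 | 6 | 7 | 7 | 8 | 8
  0 | 1 | 2 | 3 | 4 | 5 | 6 | 7 | 8 | 8 | 9 | 9
  0 | 1 | 2 | 3 | 4 | 5 | 6 | 7 | 8 | 9 | 10 | 10
  0 | 1 | 2 | 3 | 4 | 5 | 6 | 7 | 8 | 9 | 10 | 11
  1 | 2 | 3 | 4 | 5 | 6 | 7 | 8 | 9 | 10 | 11 | 12

hence w(1..12) = (9, 2, 11, 6, 7, 5, 3, 4, 8, 10, 12, 1).

|D(w)|=33, |Ess(w)|=6:

[(1, 8, 0), (3, 8, 1), (3, 10, 2), (5, 5, 1), (6, 4, 1), (11, 1, 0)]


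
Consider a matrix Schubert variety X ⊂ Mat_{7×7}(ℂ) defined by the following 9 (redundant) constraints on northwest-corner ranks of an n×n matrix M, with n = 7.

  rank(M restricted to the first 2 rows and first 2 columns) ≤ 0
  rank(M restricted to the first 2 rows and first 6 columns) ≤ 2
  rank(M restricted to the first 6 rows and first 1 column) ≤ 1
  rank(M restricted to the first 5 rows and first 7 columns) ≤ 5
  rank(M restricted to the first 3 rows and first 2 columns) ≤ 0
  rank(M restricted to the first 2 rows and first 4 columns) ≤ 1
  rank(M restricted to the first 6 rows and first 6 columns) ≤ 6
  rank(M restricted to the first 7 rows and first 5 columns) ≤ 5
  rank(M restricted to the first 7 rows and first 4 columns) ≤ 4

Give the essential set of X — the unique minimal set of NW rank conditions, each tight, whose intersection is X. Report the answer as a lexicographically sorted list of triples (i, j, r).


Propagating the 9 rank bounds to every northwest block:

  0 | 0 | 1 | 1 | 1 | 1 | 1
  0 | 0 | 1 | 1 | 2 | 2 | 2
  0 | 0 | 1 | 2 | 3 | 3 | 3
  1 | 1 | 2 | 3 | 4 | 4 | 4
  1 | 2 | 3 | 4 | 5 | 5 | 5
  1 | 2 | 3 | 4 | 5 | 6 | 6
  1 | 2 | 3 | 4 | 5 | 6 | 7

reading off 1-entries of Δ²R: w = (3, 5, 4, 1, 2, 6, 7).

Rothe diagram D(w) (7 cells), 2 SE-corners (essential conditions):

[(2, 4, 1), (3, 2, 0)]


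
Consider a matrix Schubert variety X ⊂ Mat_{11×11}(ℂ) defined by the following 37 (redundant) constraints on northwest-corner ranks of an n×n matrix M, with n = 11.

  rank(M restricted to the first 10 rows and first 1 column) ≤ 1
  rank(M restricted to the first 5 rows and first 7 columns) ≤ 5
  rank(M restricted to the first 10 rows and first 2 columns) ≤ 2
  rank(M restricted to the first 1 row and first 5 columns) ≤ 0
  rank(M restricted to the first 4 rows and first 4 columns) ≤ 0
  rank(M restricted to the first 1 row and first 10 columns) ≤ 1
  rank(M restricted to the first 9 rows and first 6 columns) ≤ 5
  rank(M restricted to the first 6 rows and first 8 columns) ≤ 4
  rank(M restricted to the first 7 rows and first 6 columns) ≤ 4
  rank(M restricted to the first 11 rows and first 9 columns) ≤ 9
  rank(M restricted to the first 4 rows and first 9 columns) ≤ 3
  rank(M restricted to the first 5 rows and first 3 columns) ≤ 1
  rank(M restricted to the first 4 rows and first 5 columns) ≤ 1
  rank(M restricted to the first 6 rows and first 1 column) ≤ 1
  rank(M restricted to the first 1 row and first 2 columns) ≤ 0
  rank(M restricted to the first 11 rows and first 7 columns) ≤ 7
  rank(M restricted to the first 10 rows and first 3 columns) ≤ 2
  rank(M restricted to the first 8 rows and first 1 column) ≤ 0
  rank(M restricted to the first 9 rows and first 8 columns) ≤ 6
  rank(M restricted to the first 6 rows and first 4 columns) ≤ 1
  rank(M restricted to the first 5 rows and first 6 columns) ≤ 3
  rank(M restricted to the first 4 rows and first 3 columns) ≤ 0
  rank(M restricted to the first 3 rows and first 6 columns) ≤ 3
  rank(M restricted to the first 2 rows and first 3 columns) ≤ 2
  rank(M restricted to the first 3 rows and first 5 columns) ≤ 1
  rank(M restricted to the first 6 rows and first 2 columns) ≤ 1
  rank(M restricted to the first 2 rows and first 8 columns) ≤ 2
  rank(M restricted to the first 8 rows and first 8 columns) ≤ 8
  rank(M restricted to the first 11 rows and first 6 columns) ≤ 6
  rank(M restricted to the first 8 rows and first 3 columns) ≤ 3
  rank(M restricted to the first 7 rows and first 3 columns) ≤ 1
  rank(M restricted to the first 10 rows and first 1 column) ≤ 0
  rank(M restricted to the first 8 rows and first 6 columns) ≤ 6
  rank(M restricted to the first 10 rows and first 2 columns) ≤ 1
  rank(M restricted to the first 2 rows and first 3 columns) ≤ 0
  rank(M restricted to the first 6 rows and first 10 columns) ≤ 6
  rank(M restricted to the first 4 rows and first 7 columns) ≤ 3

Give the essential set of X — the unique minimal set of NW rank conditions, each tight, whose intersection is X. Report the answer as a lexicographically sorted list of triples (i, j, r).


Propagating the 37 rank bounds to every northwest block:

  i=1: 0  0  0  0  0  1  1  1  1  1  1
  i=2: 0  0  0  0  1  2  2  2  2  2  2
  i=3: 0  0  0  0  1  2  3  3  3  3  3
  i=4: 0  0  0  0  1  2  3  3  3  4  4
  i=5: 0  1  1  1  2  3  4  4  4  5  5
  i=6: 0  1  1  1  2  3  4  4  5  6  6
  i=7: 0  1  1  2  3  4  5  5  6  7  7
  i=8: 0  1  2  3  4  5  6  6  7  8  8
  i=9: 0  1  2  3  4  5  6  6  7  8  9
  i=10: 0  1  2  3  4  5  6  7  8  9  10
  i=11: 1  2  3  4  5  6  7  8  9  10  11

hence w(1..11) = (6, 5, 7, 10, 2, 9, 4, 3, 11, 8, 1).

ℓ(w)=30; the 8 essential cells (i,j,r):

[(1, 5, 0), (4, 4, 0), (4, 9, 3), (6, 4, 1), (6, 8, 4), (7, 3, 1), (9, 8, 6), (10, 1, 0)]


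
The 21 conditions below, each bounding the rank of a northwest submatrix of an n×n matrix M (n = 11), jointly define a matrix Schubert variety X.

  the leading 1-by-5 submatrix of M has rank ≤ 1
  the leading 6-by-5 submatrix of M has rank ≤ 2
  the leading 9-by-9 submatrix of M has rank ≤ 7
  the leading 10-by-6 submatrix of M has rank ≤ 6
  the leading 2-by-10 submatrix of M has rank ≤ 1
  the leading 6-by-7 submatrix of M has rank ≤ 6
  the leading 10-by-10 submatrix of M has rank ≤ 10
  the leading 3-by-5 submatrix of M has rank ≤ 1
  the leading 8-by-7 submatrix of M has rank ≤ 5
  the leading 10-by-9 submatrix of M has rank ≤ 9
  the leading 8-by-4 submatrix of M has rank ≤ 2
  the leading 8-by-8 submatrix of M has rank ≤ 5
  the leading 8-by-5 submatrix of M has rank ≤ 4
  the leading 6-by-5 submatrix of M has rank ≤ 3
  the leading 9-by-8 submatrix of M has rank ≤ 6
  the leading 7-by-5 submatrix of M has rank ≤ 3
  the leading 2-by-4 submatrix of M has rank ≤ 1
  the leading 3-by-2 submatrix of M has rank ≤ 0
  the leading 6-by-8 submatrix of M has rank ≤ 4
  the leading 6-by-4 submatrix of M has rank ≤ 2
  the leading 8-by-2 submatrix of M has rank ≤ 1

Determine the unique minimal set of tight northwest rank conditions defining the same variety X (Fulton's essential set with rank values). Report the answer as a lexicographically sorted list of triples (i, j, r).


Computing R[i][j] = min implied NW-rank bound (n=11, 21 conditions):

  row 1: 0 | 0 | 1 | 1 | 1 | 1 | 1 | 1 | 1 | 1 | 1
  row 2: 0 | 0 | 1 | 1 | 1 | 1 | 1 | 1 | 1 | 1 | 2
  row 3: 0 | 0 | 1 | 1 | 1 | 2 | 2 | 2 | 2 | 2 | 3
  row 4: 1 | 1 | 2 | 2 | 2 | 3 | 3 | 3 | 3 | 3 | 4
  row 5: 1 | 1 | 2 | 2 | 2 | 3 | 4 | 4 | 4 | 4 | 5
  row 6: 1 | 1 | 2 | 2 | 2 | 3 | 4 | 4 | 5 | 5 | 6
  row 7: 1 | 1 | 2 | 2 | 3 | 4 | 5 | 5 | 6 | 6 | 7
  row 8: 1 | 1 | 2 | 2 | 3 | 4 | 5 | 5 | 6 | 7 | 8
  row 9: 1 | 2 | 3 | 3 | 4 | 5 | 6 | 6 | 7 | 8 | 9
  row 10: 1 | 2 | 3 | 4 | 5 | 6 | 7 | 7 | 8 | 9 | 10
  row 11: 1 | 2 | 3 | 4 | 5 | 6 | 7 | 8 | 9 | 10 | 11

so w = (3, 11, 6, 1, 7, 9, 5, 10, 2, 4, 8).

|D(w)|=27, |Ess(w)|=8:

[(2, 10, 1), (3, 2, 0), (3, 5, 1), (6, 5, 2), (6, 8, 4), (8, 2, 1), (8, 4, 2), (8, 8, 5)]


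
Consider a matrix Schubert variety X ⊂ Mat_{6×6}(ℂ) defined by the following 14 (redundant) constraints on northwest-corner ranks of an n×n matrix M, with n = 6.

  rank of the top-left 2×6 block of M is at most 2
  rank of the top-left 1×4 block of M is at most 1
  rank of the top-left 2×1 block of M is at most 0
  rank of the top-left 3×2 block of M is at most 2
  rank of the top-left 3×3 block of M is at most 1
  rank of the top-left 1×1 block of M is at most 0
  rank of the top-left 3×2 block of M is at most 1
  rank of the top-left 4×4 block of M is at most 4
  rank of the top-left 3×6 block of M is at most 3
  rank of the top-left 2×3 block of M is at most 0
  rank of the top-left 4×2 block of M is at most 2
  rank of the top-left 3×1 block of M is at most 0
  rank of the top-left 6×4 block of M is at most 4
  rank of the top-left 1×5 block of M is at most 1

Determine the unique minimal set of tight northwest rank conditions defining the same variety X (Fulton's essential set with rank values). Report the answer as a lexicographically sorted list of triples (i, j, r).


Propagating the 14 rank bounds to every northwest block:

  i=1: 0  0  0  1  1  1
  i=2: 0  0  0  1  2  2
  i=3: 0  1  1  2  3  3
  i=4: 1  2  2  3  4  4
  i=5: 1  2  3  4  5  5
  i=6: 1  2  3  4  5  6

giving w = (4, 5, 2, 1, 3, 6) via Δ²R.

Fulton essential set (2 of the 7 Rothe cells):

[(2, 3, 0), (3, 1, 0)]


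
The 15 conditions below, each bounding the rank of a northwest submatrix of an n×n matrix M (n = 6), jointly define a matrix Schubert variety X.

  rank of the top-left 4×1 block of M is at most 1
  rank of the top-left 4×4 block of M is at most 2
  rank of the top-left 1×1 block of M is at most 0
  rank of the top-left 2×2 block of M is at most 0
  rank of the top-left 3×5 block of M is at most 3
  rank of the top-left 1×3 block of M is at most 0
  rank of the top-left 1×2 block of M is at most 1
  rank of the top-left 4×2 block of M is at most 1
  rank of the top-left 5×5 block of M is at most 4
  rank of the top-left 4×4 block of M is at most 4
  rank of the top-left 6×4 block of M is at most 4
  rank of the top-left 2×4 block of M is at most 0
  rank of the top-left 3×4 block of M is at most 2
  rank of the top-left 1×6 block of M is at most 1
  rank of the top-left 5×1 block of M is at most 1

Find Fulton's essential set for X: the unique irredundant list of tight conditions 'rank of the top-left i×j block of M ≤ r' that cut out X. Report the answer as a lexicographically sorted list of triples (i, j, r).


Computing R[i][j] = min implied NW-rank bound (n=6, 15 conditions):

  R[1]: 0  0  0  0  1  1
  R[2]: 0  0  0  0  1  2
  R[3]: 1  1  1  1  2  3
  R[4]: 1  1  2  2  3  4
  R[5]: 1  2  3  3  4  5
  R[6]: 1  2  3  4  5  6

so w = (5, 6, 1, 3, 2, 4).

Rothe diagram D(w) (9 cells), 2 SE-corners (essential conditions):

[(2, 4, 0), (4, 2, 1)]
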